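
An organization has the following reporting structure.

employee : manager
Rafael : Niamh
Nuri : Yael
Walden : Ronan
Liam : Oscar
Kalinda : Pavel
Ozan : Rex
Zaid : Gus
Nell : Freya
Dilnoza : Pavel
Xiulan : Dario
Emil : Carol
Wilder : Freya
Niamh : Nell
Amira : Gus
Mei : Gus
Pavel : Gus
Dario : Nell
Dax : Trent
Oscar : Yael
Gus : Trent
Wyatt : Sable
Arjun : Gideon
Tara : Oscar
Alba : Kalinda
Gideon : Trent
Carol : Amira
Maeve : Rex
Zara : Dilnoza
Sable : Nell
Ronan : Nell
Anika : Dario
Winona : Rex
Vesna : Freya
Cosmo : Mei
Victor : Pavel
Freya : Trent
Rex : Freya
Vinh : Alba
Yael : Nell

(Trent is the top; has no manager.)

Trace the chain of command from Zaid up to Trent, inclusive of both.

Zaid reports to Gus. Gus reports to Trent. Trent is at the top.

Zaid -> Gus -> Trent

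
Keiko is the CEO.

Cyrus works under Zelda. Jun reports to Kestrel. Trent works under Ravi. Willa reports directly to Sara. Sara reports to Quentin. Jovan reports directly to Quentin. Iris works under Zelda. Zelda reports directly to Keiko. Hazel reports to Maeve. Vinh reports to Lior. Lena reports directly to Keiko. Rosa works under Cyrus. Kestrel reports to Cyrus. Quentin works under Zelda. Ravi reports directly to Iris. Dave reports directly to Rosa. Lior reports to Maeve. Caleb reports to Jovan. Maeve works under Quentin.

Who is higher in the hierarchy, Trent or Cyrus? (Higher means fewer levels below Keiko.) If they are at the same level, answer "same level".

Cyrus

Trent is 4 levels below Keiko; Cyrus is 2. Cyrus is higher.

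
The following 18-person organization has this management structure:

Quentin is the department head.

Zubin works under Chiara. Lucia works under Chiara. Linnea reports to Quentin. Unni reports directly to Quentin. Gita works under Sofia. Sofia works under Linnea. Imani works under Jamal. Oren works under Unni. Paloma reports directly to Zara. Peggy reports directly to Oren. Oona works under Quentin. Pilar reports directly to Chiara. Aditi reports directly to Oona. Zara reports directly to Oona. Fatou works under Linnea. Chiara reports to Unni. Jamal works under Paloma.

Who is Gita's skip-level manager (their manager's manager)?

Gita reports to Sofia, and Sofia reports to Linnea. So Gita's skip-level manager is Linnea.

Linnea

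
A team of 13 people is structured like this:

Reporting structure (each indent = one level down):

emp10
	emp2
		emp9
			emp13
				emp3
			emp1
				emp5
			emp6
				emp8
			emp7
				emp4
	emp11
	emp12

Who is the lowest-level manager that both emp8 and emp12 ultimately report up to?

emp10

emp8's chain of managers is emp6, emp9, emp2, emp10. emp12's chain of managers is emp10. The first manager that appears in both chains is emp10.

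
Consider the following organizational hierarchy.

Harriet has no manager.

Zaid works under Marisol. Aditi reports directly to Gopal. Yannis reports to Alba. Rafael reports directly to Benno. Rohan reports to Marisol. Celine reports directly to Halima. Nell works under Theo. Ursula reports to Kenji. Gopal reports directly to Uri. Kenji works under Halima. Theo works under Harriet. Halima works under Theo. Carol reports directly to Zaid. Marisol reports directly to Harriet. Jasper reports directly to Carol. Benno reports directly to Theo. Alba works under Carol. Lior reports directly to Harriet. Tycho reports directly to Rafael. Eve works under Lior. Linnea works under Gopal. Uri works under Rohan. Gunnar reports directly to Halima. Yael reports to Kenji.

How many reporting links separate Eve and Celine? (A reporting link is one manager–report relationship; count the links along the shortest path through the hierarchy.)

5

Eve is 2 levels below Harriet, and Celine is 3 levels below Harriet (their lowest common manager). The shortest path runs up from Eve to Harriet and back down to Celine: 2 + 3 = 5 links.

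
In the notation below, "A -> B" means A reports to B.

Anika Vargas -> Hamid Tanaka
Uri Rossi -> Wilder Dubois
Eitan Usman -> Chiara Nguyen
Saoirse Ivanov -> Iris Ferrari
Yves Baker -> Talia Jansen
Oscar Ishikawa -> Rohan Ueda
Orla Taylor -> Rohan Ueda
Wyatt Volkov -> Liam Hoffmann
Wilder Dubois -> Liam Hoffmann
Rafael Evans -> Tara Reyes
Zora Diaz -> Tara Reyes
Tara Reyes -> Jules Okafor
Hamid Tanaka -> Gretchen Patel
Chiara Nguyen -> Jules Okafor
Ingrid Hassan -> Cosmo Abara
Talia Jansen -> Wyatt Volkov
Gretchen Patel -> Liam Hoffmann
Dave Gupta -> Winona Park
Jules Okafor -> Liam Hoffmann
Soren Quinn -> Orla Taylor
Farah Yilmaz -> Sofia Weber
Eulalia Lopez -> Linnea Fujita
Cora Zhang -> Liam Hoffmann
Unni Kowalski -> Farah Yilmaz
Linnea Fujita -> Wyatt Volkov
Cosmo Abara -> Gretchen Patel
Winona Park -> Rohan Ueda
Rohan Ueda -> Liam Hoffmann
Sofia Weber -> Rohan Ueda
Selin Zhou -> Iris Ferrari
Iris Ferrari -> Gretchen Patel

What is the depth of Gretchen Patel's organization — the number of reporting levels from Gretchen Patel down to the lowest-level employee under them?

The longest chain under Gretchen Patel runs Gretchen Patel → Cosmo Abara → Ingrid Hassan, which is 2 levels below Gretchen Patel.

2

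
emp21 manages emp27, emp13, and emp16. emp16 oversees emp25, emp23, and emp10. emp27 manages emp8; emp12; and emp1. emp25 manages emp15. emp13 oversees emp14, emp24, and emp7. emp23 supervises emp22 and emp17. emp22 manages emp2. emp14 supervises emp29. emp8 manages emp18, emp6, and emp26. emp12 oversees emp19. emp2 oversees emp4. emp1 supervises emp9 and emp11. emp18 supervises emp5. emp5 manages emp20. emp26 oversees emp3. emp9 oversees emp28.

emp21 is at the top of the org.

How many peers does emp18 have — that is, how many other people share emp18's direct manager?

emp18 reports to emp8. emp8's other direct reports are emp6, emp26 — 2 peers.

2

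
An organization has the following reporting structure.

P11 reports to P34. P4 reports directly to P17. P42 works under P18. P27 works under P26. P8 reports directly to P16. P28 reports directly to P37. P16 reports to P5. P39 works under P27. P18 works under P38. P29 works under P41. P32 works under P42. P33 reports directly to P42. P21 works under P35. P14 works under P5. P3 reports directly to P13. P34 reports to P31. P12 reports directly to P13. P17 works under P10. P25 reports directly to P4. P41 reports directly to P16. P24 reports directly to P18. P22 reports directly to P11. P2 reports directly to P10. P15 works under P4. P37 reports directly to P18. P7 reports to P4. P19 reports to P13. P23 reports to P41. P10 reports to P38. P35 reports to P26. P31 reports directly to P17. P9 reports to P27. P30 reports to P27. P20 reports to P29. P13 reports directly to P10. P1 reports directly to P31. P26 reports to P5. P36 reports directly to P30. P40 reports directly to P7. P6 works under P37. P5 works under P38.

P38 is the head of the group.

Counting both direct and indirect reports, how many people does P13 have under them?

P13 directly manages P19, P12, P3. P19 has no reports. P12 has no reports. P3 has no reports. So P13's organization is 3 direct reports plus everyone under them: 1 + 1 + 1 = 3.

3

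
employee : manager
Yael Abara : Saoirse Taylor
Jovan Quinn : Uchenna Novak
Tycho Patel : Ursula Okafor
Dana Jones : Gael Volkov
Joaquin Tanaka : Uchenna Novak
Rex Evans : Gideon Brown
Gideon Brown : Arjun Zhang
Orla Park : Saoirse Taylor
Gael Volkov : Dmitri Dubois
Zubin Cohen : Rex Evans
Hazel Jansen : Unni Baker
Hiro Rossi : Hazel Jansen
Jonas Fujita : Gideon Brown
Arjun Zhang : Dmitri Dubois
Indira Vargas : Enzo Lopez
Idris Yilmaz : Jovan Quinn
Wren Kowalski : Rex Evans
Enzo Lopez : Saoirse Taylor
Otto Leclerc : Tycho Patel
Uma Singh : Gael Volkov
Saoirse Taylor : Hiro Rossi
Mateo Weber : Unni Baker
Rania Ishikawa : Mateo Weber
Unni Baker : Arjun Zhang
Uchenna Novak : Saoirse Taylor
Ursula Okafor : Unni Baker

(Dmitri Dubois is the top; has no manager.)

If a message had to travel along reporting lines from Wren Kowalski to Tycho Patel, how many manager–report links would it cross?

6

Wren Kowalski is 3 levels below Arjun Zhang, and Tycho Patel is 3 levels below Arjun Zhang (their lowest common manager). The shortest path runs up from Wren Kowalski to Arjun Zhang and back down to Tycho Patel: 3 + 3 = 6 links.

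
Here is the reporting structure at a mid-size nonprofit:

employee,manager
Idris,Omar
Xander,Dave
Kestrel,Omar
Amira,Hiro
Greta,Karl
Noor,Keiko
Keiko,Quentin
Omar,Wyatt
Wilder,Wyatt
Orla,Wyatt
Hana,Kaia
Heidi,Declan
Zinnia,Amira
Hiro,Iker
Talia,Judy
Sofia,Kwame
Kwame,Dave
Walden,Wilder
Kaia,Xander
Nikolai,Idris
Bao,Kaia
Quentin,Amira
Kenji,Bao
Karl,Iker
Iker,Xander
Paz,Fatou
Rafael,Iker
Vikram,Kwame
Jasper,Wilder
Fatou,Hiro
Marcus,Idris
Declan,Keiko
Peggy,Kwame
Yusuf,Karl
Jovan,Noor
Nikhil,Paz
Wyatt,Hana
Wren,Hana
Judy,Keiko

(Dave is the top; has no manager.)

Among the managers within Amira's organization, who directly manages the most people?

Keiko

Direct-report counts within Amira's organization: Amira has 2; Quentin has 1; Keiko has 3; Noor has 1; Declan has 1; Judy has 1. The largest is 3, held by Keiko.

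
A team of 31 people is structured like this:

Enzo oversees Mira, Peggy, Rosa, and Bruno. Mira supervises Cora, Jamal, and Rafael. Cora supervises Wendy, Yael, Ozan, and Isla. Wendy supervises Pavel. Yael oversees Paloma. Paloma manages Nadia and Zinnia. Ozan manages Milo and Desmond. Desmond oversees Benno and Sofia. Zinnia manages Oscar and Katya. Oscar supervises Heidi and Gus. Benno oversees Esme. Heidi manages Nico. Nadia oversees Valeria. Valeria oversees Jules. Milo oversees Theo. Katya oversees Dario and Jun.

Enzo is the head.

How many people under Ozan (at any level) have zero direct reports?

The people in Ozan's organization with no one reporting to them are Theo, Sofia, Esme. That is 3.

3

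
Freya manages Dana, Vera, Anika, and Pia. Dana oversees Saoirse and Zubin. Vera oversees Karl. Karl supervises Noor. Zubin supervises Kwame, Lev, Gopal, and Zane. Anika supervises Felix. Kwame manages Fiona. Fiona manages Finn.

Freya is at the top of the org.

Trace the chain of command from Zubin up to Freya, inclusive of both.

Zubin -> Dana -> Freya

Zubin reports to Dana. Dana reports to Freya. Freya is at the top.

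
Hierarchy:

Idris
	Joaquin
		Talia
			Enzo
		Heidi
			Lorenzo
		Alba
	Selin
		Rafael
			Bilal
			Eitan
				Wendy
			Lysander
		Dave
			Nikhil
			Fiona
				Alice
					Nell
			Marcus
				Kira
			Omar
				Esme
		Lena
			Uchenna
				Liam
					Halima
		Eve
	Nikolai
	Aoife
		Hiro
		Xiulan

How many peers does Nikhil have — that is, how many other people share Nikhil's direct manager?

Nikhil reports to Dave. Dave's other direct reports are Fiona, Marcus, Omar — 3 peers.

3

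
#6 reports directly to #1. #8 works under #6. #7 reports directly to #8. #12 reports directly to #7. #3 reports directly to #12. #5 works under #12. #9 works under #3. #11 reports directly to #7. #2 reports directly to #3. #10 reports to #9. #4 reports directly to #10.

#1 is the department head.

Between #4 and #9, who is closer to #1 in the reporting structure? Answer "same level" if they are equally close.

#4 is 8 levels below #1; #9 is 6. #9 is higher.

#9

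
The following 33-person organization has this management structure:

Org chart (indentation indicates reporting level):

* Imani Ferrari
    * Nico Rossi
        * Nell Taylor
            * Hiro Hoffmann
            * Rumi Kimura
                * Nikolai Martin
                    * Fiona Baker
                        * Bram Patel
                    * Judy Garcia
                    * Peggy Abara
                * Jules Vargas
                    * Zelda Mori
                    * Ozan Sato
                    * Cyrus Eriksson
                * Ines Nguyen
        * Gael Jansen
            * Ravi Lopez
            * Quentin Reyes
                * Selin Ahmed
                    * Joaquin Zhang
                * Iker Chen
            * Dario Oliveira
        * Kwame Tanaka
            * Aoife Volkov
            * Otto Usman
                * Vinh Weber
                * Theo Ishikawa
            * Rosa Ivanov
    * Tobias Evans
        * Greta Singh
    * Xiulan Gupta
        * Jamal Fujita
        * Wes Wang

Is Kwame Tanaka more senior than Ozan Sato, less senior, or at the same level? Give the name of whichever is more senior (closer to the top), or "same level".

Kwame Tanaka

Kwame Tanaka is 2 levels below Imani Ferrari; Ozan Sato is 5. Kwame Tanaka is higher.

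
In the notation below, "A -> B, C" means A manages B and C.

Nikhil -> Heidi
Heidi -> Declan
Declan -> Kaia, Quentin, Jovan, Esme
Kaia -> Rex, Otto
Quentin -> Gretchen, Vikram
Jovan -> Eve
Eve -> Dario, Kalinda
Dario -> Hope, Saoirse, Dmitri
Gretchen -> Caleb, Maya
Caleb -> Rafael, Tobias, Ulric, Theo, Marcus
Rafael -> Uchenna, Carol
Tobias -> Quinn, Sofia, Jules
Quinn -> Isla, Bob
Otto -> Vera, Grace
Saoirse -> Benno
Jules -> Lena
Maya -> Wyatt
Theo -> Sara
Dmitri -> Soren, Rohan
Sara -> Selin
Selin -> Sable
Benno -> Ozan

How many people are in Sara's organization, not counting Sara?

Sara directly manages Selin. Under Selin: Sable (1). That's 2 in total.

2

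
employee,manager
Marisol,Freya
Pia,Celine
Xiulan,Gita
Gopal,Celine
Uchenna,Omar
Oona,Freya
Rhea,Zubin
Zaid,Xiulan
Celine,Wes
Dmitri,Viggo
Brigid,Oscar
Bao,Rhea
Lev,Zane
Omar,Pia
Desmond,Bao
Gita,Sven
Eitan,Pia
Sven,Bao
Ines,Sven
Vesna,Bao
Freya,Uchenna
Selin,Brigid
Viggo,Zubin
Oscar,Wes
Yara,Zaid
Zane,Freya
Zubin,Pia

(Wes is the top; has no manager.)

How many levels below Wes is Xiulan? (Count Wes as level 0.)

Chain from Xiulan up to Wes: Xiulan → Gita → Sven → Bao → Rhea → Zubin → Pia → Celine → Wes. That is 8 steps up, so Xiulan is 8 levels below Wes.

8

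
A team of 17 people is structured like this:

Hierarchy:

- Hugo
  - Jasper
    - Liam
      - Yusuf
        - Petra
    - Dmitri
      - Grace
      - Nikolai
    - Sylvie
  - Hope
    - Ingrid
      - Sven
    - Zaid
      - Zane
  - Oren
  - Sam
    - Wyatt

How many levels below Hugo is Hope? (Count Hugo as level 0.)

Chain from Hope up to Hugo: Hope → Hugo. That is 1 step up, so Hope is 1 level below Hugo.

1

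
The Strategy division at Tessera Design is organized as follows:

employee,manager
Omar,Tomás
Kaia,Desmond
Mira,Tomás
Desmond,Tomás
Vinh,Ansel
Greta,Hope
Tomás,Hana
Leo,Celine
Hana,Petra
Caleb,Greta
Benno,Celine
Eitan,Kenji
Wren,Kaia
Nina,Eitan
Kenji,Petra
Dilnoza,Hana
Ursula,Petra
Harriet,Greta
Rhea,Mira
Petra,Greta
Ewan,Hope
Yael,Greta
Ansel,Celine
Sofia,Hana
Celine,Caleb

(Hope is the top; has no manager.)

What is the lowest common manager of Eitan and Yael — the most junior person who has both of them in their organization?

Greta

Eitan's chain of managers is Kenji, Petra, Greta, Hope. Yael's chain of managers is Greta, Hope. The first manager that appears in both chains is Greta.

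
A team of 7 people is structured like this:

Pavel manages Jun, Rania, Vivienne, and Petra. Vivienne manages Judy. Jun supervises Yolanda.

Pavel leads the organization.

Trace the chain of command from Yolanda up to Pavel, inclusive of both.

Yolanda reports to Jun. Jun reports to Pavel. Pavel is at the top.

Yolanda -> Jun -> Pavel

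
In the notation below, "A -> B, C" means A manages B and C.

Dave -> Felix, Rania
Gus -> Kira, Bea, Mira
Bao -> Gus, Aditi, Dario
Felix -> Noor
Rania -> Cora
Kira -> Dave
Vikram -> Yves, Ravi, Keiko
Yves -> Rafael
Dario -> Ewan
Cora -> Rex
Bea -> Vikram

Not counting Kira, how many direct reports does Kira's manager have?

Kira reports to Gus. Gus's other direct reports are Bea, Mira — 2 peers.

2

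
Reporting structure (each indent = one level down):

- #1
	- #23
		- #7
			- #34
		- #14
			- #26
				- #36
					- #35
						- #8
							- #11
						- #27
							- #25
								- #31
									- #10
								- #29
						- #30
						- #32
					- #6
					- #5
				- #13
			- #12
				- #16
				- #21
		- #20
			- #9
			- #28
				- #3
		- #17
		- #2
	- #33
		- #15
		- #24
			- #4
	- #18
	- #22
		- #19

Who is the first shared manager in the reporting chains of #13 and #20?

#23

#13's chain of managers is #26, #14, #23, #1. #20's chain of managers is #23, #1. The first manager that appears in both chains is #23.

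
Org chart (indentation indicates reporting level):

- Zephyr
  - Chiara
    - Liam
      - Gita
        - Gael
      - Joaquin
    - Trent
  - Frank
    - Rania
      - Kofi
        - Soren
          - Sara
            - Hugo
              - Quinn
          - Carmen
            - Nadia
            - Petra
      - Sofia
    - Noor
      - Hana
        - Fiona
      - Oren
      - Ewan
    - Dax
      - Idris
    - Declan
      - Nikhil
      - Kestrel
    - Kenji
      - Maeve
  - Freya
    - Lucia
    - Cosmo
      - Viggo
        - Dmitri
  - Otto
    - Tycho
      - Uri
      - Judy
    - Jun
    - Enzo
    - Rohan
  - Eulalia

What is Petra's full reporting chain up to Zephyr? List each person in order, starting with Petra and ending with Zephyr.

Petra -> Carmen -> Soren -> Kofi -> Rania -> Frank -> Zephyr

Petra reports to Carmen. Carmen reports to Soren. Soren reports to Kofi. Kofi reports to Rania. Rania reports to Frank. Frank reports to Zephyr. Zephyr is at the top.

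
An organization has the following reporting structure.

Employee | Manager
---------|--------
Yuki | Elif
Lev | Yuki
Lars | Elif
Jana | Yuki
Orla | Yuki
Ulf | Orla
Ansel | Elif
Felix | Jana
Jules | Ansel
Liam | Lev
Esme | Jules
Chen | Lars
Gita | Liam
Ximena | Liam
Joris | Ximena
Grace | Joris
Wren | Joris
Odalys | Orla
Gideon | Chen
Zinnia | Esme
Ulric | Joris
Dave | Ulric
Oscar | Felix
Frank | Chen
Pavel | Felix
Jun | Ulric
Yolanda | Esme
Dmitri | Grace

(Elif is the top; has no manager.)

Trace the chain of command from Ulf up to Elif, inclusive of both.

Ulf reports to Orla. Orla reports to Yuki. Yuki reports to Elif. Elif is at the top.

Ulf -> Orla -> Yuki -> Elif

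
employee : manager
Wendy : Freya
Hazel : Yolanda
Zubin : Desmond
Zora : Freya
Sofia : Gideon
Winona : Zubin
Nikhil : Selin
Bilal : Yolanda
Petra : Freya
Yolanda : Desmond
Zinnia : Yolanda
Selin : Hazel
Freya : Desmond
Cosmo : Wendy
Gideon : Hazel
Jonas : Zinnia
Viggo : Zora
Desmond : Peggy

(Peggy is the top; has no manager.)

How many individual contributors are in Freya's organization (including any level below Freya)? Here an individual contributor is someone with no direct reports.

3

The people in Freya's organization with no one reporting to them are Petra, Viggo, Cosmo. That is 3.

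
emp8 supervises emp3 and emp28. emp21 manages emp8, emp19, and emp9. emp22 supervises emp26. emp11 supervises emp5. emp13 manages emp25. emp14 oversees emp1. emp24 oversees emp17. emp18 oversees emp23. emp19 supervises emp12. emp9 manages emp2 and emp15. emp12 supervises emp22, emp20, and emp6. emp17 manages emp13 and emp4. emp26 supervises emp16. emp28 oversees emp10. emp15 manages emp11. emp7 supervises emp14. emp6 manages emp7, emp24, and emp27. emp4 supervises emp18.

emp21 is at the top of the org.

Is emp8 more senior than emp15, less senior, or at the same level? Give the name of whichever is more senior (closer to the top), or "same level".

emp8

emp8 is 1 level below emp21; emp15 is 2. emp8 is higher.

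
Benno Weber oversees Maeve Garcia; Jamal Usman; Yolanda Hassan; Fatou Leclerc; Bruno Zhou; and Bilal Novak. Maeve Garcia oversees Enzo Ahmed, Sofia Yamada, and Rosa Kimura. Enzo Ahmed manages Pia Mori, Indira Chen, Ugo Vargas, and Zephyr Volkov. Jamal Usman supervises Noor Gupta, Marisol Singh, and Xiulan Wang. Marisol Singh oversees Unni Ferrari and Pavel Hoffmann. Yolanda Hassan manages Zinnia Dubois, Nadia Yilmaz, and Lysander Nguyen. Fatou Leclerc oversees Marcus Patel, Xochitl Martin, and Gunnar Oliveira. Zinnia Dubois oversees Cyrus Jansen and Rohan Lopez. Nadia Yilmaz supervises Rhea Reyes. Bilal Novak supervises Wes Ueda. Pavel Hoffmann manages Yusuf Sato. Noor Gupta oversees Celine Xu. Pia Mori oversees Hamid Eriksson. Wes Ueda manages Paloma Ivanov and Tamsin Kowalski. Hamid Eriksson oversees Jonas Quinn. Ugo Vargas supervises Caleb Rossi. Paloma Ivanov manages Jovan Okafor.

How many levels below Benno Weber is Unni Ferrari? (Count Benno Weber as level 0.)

3

Chain from Unni Ferrari up to Benno Weber: Unni Ferrari → Marisol Singh → Jamal Usman → Benno Weber. That is 3 steps up, so Unni Ferrari is 3 levels below Benno Weber.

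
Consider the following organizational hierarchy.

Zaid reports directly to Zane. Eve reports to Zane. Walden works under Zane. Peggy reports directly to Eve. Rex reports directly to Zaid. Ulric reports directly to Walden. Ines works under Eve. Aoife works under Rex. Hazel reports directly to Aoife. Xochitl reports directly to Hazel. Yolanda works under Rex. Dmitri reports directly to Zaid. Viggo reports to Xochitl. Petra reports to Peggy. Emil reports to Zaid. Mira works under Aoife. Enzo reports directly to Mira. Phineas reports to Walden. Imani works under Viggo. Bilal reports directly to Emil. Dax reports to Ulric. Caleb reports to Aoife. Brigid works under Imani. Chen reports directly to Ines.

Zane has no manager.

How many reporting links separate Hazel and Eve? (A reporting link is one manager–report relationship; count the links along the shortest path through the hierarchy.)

Hazel is 4 levels below Zane, and Eve is 1 level below Zane (their lowest common manager). The shortest path runs up from Hazel to Zane and back down to Eve: 4 + 1 = 5 links.

5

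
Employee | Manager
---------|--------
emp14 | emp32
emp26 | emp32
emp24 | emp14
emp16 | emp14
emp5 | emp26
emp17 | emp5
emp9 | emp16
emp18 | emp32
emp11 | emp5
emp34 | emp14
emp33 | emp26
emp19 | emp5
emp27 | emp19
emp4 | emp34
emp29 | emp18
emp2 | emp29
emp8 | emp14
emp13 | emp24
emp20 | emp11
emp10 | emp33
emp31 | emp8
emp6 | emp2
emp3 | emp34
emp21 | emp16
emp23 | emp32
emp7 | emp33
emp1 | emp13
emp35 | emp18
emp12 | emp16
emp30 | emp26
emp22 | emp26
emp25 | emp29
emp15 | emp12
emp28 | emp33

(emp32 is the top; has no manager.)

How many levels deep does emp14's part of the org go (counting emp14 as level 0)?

The longest chain under emp14 runs emp14 → emp16 → emp12 → emp15, which is 3 levels below emp14.

3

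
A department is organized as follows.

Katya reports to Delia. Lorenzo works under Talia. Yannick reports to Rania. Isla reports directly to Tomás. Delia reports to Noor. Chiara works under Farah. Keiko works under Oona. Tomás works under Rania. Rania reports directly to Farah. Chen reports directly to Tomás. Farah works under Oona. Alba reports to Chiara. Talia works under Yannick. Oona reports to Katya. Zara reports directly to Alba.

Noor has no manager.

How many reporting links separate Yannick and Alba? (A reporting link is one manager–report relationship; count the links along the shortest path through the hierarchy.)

Yannick is 2 levels below Farah, and Alba is 2 levels below Farah (their lowest common manager). The shortest path runs up from Yannick to Farah and back down to Alba: 2 + 2 = 4 links.

4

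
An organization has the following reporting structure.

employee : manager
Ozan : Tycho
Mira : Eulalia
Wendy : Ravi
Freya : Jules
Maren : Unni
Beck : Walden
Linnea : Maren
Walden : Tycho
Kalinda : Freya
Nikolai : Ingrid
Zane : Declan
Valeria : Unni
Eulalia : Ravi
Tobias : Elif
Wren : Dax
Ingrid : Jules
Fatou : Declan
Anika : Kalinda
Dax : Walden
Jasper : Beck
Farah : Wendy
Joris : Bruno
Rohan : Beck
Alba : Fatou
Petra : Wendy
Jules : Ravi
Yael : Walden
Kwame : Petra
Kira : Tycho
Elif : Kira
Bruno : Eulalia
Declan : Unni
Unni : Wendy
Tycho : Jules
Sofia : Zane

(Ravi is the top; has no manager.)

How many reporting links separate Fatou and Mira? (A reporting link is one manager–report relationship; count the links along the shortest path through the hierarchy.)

6

Fatou is 4 levels below Ravi, and Mira is 2 levels below Ravi (their lowest common manager). The shortest path runs up from Fatou to Ravi and back down to Mira: 4 + 2 = 6 links.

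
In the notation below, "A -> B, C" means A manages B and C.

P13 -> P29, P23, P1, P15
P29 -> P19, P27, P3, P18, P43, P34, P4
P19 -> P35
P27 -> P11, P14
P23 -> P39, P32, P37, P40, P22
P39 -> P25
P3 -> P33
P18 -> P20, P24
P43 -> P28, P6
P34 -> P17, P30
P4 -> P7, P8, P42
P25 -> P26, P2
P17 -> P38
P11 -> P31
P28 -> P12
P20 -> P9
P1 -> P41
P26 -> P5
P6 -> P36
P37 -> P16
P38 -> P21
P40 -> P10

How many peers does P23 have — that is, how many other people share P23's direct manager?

P23 reports to P13. P13's other direct reports are P29, P1, P15 — 3 peers.

3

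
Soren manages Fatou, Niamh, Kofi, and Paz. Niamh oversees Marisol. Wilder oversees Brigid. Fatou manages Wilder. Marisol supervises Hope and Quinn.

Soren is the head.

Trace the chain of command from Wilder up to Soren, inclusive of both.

Wilder -> Fatou -> Soren

Wilder reports to Fatou. Fatou reports to Soren. Soren is at the top.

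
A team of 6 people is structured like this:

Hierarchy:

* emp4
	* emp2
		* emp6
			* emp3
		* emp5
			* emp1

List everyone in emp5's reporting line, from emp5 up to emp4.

emp5 reports to emp2. emp2 reports to emp4. emp4 is at the top.

emp5 -> emp2 -> emp4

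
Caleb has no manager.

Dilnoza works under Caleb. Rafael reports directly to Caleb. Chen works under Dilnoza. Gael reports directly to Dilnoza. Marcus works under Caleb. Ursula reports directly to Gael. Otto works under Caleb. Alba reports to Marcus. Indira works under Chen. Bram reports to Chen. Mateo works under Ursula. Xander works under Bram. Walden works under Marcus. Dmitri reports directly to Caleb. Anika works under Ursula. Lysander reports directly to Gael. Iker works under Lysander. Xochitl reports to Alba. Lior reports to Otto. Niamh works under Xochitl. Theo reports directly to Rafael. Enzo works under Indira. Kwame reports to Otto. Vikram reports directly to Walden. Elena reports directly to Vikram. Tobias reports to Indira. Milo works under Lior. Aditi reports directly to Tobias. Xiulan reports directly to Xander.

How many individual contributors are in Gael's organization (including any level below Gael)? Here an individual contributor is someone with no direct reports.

The people in Gael's organization with no one reporting to them are Iker, Anika, Mateo. That is 3.

3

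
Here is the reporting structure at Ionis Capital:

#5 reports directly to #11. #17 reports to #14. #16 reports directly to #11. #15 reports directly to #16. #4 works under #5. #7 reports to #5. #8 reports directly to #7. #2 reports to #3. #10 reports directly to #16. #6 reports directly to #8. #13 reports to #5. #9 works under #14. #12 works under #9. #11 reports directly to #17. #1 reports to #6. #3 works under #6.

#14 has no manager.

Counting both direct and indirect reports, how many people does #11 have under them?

#11 directly manages #5, #16. Under #5: #4, #13, #7, #8, #6, #3, #2, #1 (8). Under #16: #15, #10 (2). So #11's organization is 2 direct reports plus everyone under them: 9 + 3 = 12.

12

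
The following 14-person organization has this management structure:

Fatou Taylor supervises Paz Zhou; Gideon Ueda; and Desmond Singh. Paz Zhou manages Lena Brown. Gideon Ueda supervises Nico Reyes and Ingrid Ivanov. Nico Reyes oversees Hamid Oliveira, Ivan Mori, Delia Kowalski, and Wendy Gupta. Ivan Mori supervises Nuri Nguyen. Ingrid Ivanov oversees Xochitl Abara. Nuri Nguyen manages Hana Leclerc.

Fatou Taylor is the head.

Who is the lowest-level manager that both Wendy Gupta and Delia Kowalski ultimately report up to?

Wendy Gupta's chain of managers is Nico Reyes, Gideon Ueda, Fatou Taylor. Delia Kowalski's chain of managers is Nico Reyes, Gideon Ueda, Fatou Taylor. The first manager that appears in both chains is Nico Reyes.

Nico Reyes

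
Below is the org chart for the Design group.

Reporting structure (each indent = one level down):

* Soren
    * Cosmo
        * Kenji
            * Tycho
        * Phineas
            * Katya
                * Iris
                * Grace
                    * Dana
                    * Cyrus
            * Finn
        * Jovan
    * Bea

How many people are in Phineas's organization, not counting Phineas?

Phineas directly manages Katya, Finn. Under Katya: Grace, Cyrus, Dana, Iris (4). Finn has no reports. So Phineas's organization is 2 direct reports plus everyone under them: 5 + 1 = 6.

6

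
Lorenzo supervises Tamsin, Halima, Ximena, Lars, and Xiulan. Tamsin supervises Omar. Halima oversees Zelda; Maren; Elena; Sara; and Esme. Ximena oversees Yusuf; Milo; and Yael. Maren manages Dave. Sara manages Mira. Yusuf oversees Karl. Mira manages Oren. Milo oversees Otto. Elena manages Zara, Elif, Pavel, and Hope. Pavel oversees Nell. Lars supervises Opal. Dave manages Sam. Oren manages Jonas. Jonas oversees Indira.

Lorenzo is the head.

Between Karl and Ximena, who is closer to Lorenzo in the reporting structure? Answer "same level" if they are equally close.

Karl is 3 levels below Lorenzo; Ximena is 1. Ximena is higher.

Ximena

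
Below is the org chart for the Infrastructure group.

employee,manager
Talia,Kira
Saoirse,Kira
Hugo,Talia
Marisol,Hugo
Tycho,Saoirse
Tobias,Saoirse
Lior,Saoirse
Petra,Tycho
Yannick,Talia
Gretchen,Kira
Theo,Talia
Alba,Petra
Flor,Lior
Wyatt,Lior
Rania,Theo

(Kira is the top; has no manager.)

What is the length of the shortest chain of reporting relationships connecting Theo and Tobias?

4

Theo is 2 levels below Kira, and Tobias is 2 levels below Kira (their lowest common manager). The shortest path runs up from Theo to Kira and back down to Tobias: 2 + 2 = 4 links.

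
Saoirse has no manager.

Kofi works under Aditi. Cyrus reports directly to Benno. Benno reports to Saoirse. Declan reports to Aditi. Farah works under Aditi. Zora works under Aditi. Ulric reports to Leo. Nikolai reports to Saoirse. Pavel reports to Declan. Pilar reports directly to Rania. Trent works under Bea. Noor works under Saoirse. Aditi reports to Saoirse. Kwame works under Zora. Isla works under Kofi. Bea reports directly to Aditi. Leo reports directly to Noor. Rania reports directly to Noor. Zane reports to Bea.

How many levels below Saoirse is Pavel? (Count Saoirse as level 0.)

Chain from Pavel up to Saoirse: Pavel → Declan → Aditi → Saoirse. That is 3 steps up, so Pavel is 3 levels below Saoirse.

3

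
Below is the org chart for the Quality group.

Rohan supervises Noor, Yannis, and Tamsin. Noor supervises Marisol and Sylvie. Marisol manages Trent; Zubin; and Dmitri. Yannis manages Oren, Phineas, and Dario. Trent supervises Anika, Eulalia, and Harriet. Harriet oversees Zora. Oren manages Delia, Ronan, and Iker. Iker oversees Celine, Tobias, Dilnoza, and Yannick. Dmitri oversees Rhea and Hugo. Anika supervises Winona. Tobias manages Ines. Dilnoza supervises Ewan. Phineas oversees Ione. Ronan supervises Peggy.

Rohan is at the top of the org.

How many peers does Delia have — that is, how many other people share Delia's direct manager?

Delia reports to Oren. Oren's other direct reports are Iker, Ronan — 2 peers.

2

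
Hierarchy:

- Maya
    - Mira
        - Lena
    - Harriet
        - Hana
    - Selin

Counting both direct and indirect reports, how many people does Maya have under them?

5

Maya directly manages Mira, Harriet, Selin. Under Mira: Lena (1). Under Harriet: Hana (1). Selin has no reports. So Maya's organization is 3 direct reports plus everyone under them: 2 + 2 + 1 = 5.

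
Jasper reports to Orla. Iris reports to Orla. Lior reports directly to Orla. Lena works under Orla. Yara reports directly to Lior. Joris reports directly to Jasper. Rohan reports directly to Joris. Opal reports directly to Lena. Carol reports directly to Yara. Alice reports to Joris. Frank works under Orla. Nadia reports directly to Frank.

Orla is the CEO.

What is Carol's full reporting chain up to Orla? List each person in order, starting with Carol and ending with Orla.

Carol -> Yara -> Lior -> Orla

Carol reports to Yara. Yara reports to Lior. Lior reports to Orla. Orla is at the top.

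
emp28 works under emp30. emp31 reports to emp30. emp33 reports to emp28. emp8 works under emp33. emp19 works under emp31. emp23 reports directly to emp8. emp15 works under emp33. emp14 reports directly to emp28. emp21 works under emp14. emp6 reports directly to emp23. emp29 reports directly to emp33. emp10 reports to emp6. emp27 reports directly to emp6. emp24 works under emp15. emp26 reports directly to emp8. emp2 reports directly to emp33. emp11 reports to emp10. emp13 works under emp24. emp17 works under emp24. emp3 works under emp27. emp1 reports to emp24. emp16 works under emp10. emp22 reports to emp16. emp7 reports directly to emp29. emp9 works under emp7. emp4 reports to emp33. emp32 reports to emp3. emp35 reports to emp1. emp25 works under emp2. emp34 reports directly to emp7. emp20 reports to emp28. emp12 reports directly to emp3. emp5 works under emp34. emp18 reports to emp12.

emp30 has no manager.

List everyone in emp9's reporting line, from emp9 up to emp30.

emp9 reports to emp7. emp7 reports to emp29. emp29 reports to emp33. emp33 reports to emp28. emp28 reports to emp30. emp30 is at the top.

emp9 -> emp7 -> emp29 -> emp33 -> emp28 -> emp30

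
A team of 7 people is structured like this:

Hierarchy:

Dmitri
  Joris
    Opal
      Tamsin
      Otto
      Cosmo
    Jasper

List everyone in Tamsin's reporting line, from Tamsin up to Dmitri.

Tamsin -> Opal -> Joris -> Dmitri

Tamsin reports to Opal. Opal reports to Joris. Joris reports to Dmitri. Dmitri is at the top.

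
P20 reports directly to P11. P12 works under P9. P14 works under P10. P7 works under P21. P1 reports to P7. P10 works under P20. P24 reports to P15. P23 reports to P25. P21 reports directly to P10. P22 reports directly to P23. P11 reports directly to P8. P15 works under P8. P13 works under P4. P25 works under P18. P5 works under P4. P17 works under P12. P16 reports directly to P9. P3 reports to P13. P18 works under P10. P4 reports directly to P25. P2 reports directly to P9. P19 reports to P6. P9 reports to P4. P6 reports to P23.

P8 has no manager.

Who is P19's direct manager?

P6

P19 reports directly to P6.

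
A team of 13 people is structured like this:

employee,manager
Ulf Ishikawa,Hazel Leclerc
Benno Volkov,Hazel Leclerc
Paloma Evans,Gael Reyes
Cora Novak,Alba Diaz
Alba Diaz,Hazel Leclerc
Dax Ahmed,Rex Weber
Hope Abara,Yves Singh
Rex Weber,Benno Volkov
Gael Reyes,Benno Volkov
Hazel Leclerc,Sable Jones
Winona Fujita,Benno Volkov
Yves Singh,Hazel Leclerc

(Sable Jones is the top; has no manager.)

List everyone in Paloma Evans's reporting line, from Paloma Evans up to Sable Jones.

Paloma Evans reports to Gael Reyes. Gael Reyes reports to Benno Volkov. Benno Volkov reports to Hazel Leclerc. Hazel Leclerc reports to Sable Jones. Sable Jones is at the top.

Paloma Evans -> Gael Reyes -> Benno Volkov -> Hazel Leclerc -> Sable Jones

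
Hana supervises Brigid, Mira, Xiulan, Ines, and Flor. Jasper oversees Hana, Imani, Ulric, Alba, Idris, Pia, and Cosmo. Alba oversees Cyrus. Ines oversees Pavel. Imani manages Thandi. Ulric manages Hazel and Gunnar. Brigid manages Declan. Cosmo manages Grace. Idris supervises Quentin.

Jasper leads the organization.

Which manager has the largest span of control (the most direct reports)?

Direct-report counts: Jasper has 7; Alba has 1; Cosmo has 1; Ulric has 2; Idris has 1; Hana has 5; Ines has 1; Brigid has 1; Imani has 1. The largest is 7, held by Jasper.

Jasper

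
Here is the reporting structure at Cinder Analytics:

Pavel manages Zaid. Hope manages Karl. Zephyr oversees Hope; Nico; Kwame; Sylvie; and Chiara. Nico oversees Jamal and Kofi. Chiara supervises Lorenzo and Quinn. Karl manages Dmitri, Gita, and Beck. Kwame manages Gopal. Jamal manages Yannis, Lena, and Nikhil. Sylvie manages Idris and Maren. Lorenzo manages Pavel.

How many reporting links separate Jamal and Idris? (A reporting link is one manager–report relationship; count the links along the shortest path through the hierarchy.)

4

Jamal is 2 levels below Zephyr, and Idris is 2 levels below Zephyr (their lowest common manager). The shortest path runs up from Jamal to Zephyr and back down to Idris: 2 + 2 = 4 links.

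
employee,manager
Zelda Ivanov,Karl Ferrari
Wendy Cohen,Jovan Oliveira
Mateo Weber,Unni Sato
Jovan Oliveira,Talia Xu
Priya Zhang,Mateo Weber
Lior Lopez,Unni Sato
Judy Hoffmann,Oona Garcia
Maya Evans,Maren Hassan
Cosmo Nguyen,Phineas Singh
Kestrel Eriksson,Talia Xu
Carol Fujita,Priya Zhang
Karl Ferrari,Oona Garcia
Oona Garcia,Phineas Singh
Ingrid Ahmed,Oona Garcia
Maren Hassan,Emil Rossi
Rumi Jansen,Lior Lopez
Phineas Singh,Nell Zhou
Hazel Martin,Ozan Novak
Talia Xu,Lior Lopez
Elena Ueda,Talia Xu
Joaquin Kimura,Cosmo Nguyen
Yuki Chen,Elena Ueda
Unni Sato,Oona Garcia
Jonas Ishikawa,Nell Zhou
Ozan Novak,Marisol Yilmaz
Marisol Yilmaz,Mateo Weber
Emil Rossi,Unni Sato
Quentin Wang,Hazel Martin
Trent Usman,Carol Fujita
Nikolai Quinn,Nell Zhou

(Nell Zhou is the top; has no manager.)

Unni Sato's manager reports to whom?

Phineas Singh

Unni Sato reports to Oona Garcia, and Oona Garcia reports to Phineas Singh. So Unni Sato's skip-level manager is Phineas Singh.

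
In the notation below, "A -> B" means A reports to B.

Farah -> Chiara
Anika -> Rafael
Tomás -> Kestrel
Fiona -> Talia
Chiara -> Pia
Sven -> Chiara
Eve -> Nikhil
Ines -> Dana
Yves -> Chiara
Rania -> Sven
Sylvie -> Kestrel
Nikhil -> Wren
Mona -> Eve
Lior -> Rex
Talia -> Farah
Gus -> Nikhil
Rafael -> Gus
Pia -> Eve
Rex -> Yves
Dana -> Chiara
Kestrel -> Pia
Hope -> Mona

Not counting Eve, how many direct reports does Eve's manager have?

1

Eve reports to Nikhil. Nikhil's other direct reports are Gus — 1 peer.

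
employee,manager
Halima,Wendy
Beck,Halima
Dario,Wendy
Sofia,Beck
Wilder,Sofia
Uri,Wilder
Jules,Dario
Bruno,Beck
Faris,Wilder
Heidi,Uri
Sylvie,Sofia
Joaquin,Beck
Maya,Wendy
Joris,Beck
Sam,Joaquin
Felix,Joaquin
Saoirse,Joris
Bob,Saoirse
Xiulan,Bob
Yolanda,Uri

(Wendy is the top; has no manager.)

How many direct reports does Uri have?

2

Uri directly manages Heidi, Yolanda. That is 2 direct reports.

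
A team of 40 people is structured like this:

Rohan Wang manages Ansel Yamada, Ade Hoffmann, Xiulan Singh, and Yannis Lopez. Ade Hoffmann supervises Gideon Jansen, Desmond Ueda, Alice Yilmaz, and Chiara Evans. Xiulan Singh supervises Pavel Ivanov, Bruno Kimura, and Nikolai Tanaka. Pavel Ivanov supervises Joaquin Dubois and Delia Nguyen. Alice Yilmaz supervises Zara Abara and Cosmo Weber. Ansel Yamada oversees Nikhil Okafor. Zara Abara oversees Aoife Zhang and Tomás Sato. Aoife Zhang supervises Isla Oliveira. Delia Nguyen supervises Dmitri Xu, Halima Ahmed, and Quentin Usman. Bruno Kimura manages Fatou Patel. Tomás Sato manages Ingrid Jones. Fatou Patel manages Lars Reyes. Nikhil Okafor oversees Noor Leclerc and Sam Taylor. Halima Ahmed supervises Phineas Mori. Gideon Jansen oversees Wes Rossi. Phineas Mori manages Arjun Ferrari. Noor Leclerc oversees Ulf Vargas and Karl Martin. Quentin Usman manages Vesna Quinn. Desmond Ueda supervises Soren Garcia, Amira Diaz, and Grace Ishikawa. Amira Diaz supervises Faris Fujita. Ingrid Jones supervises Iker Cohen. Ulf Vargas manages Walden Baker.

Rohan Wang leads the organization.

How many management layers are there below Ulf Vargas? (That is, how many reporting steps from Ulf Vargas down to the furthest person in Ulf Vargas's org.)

The longest chain under Ulf Vargas runs Ulf Vargas → Walden Baker, which is 1 level below Ulf Vargas.

1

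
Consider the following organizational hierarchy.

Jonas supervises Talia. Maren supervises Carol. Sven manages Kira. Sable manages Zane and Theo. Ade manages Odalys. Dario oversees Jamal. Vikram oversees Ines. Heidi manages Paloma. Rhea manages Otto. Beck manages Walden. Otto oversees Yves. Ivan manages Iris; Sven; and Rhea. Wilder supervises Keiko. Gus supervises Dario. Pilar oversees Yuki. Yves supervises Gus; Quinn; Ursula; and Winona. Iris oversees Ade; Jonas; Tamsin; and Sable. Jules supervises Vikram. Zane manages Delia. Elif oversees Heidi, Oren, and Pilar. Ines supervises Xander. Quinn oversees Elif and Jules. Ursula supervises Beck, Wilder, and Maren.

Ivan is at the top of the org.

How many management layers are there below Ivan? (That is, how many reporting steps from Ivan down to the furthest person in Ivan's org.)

8

The longest chain under Ivan runs Ivan → Rhea → Otto → Yves → Quinn → Jules → Vikram → Ines → Xander, which is 8 levels below Ivan.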